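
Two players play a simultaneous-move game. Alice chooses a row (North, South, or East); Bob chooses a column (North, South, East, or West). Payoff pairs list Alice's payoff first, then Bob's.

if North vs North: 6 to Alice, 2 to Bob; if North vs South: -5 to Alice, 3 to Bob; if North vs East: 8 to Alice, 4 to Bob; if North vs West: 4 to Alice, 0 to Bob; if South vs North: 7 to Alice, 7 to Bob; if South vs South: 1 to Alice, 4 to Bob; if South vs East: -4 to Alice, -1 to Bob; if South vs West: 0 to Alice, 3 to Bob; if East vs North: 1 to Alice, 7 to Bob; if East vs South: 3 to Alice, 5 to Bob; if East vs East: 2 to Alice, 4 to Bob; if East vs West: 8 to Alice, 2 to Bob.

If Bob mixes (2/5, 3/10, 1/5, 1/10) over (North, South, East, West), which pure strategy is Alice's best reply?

Alice's best reply maximizes expected payoff against the mix.
North: (2/5)·6 + (3/10)·(-5) + (1/5)·8 + (1/10)·4 = 29/10
South: (2/5)·7 + (3/10)·1 + (1/5)·(-4) + (1/10)·0 = 23/10
East: (2/5)·1 + (3/10)·3 + (1/5)·2 + (1/10)·8 = 5/2
Highest expected payoff is 29/10, from North.

North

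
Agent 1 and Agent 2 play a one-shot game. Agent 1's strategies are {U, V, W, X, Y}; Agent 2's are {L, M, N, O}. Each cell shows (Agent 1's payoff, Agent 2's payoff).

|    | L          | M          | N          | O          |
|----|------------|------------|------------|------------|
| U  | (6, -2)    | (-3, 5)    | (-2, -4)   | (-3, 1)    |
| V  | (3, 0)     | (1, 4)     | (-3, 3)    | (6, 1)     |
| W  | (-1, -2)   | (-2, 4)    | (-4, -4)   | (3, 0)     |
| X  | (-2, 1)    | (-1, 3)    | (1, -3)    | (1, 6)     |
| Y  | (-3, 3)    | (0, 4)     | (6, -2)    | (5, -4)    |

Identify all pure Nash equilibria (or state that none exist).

(V, M)

A profile is a Nash equilibrium when each player is best-responding to the other.
Agent 1's best responses — vs L: U (payoff 6); vs M: V (payoff 1); vs N: Y (payoff 6); vs O: V (payoff 6).
Agent 2's best responses — vs U: M (payoff 5); vs V: M (payoff 4); vs W: M (payoff 4); vs X: O (payoff 6); vs Y: M (payoff 4).
The only mutual best response is (V, M); neither player gains by switching there.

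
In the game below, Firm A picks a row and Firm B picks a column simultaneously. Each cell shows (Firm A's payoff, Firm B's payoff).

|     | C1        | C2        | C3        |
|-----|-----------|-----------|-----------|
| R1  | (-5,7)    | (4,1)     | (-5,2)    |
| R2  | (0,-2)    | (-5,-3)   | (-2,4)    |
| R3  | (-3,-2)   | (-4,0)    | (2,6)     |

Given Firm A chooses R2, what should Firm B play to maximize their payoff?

With Firm A fixed at R2, Firm B's payoffs are: C1 → -2, C2 → -3, C3 → 4.
The maximum is 4, achieved by C3.

C3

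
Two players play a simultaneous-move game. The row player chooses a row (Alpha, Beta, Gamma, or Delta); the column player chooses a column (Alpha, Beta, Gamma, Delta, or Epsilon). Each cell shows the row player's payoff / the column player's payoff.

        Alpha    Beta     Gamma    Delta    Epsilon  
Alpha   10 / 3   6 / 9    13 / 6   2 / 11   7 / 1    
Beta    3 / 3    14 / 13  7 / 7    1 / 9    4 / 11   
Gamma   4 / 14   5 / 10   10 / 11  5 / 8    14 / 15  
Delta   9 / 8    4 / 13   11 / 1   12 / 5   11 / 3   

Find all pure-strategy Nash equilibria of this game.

(Beta, Beta) and (Gamma, Epsilon)

Check mutual best responses: a cell is a NE iff neither player can gain by unilaterally deviating.
The row player's best responses — vs Alpha: Alpha (payoff 10); vs Beta: Beta (payoff 14); vs Gamma: Alpha (payoff 13); vs Delta: Delta (payoff 12); vs Epsilon: Gamma (payoff 14).
The column player's best responses — vs Alpha: Delta (payoff 11); vs Beta: Beta (payoff 13); vs Gamma: Epsilon (payoff 15); vs Delta: Beta (payoff 13).
Mutual best responses occur at (Beta, Beta) and (Gamma, Epsilon); at each, neither player gains by switching.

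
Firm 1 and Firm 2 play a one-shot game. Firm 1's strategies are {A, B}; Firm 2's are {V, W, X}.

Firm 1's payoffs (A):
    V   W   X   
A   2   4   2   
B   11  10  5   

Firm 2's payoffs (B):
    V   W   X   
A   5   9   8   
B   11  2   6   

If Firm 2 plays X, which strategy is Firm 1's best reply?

B

With Firm 2 fixed at X, Firm 1's payoffs are: A → 2, B → 5.
The maximum is 5, achieved by B.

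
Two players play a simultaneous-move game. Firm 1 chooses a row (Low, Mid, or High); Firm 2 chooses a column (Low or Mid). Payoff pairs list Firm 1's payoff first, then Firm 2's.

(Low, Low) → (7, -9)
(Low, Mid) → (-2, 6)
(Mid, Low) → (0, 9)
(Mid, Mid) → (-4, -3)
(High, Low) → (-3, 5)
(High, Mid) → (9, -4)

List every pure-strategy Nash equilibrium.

A profile is a Nash equilibrium when each player is best-responding to the other.
Firm 1's best responses — vs Low: Low (payoff 7); vs Mid: High (payoff 9).
Firm 2's best responses — vs Low: Mid (payoff 6); vs Mid: Low (payoff 9); vs High: Low (payoff 5).
No cell has both players best-responding. For instance, Firm 1's best reply to Low is Low, but against Low Firm 2 prefers Mid over Low.

There is no pure-strategy Nash equilibrium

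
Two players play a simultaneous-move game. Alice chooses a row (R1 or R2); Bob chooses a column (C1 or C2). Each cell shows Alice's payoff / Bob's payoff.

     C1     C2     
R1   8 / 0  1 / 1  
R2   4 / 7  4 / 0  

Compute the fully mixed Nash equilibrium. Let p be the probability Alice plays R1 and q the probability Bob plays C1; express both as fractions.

In a mixed NE each player is indifferent between their pure strategies, so the opponent's mix sets the indifference.
Bob indifferent between C1 and C2: p·0 + (1−p)·7 = p·1 + (1−p)·0 ⟹ 7 + (-7)p = 0 + 1p ⟹ p = 7/8.
Alice indifferent between R1 and R2: q·8 + (1−q)·1 = q·4 + (1−q)·4 ⟹ 1 + 7q = 4 + 0q ⟹ q = 3/7.

p = 7/8, q = 3/7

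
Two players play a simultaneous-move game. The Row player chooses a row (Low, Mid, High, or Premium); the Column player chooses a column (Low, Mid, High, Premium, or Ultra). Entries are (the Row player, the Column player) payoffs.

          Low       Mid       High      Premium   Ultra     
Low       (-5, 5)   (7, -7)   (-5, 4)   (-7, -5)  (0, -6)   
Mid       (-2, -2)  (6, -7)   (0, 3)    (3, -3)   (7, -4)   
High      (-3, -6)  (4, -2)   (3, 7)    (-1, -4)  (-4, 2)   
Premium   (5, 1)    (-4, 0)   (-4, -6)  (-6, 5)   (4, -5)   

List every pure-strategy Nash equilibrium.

(High, High)

Check mutual best responses: a cell is a NE iff neither player can gain by unilaterally deviating.
The Row player's best responses — vs Low: Premium (payoff 5); vs Mid: Low (payoff 7); vs High: High (payoff 3); vs Premium: Mid (payoff 3); vs Ultra: Mid (payoff 7).
The Column player's best responses — vs Low: Low (payoff 5); vs Mid: High (payoff 3); vs High: High (payoff 7); vs Premium: Premium (payoff 5).
The only mutual best response is (High, High); neither player gains by switching there.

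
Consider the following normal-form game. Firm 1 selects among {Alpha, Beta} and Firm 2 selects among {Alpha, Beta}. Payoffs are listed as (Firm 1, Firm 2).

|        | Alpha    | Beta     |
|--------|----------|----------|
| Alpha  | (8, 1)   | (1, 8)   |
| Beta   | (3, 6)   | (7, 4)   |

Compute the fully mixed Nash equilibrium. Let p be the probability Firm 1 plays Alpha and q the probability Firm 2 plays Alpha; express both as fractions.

In a mixed NE each player is indifferent between their pure strategies, so the opponent's mix sets the indifference.
Firm 2 indifferent between Alpha and Beta: p·1 + (1−p)·6 = p·8 + (1−p)·4 ⟹ 6 + (-5)p = 4 + 4p ⟹ p = 2/9.
Firm 1 indifferent between Alpha and Beta: q·8 + (1−q)·1 = q·3 + (1−q)·7 ⟹ 1 + 7q = 7 + (-4)q ⟹ q = 6/11.

p = 2/9, q = 6/11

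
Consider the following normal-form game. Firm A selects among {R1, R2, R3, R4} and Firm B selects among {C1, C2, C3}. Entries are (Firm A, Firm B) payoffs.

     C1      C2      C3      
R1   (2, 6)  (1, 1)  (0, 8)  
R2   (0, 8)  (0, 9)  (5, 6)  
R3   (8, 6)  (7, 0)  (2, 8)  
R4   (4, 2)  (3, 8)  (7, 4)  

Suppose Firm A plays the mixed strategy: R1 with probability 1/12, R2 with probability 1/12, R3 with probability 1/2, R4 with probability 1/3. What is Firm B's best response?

Compute Firm B's expected payoff from each pure strategy against the given mix.
C1: (1/12)·6 + (1/12)·8 + (1/2)·6 + (1/3)·2 = 29/6
C2: (1/12)·1 + (1/12)·9 + (1/2)·0 + (1/3)·8 = 7/2
C3: (1/12)·8 + (1/12)·6 + (1/2)·8 + (1/3)·4 = 13/2
Highest expected payoff is 13/2, from C3.

C3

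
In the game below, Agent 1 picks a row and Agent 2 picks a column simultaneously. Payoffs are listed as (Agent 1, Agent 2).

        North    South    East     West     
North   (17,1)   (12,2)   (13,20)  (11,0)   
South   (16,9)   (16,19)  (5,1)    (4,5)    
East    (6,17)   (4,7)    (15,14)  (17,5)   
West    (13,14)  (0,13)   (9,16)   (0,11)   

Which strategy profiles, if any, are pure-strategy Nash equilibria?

A profile is a Nash equilibrium when each player is best-responding to the other.
Agent 1's best responses — vs North: North (payoff 17); vs South: South (payoff 16); vs East: East (payoff 15); vs West: East (payoff 17).
Agent 2's best responses — vs North: East (payoff 20); vs South: South (payoff 19); vs East: North (payoff 17); vs West: East (payoff 16).
The only mutual best response is (South, South); neither player gains by switching there.

(South, South)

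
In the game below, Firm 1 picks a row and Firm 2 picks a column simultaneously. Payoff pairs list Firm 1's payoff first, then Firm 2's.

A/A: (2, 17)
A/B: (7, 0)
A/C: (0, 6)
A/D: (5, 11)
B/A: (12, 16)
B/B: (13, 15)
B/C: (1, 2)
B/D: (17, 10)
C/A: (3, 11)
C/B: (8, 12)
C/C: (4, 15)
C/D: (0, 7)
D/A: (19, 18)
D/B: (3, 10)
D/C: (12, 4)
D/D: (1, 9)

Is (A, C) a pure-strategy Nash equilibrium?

Holding Firm 2 at C: Firm 1 gets 0 from A but could get 12 by switching to D. Firm 1 has a profitable deviation.

No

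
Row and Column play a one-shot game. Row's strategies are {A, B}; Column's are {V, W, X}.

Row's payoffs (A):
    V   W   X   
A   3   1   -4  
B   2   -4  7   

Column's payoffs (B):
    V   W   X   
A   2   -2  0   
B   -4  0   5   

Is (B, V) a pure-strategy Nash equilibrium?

No

Holding Column at V: Row gets 2 from B but could get 3 by switching to A. Row has a profitable deviation.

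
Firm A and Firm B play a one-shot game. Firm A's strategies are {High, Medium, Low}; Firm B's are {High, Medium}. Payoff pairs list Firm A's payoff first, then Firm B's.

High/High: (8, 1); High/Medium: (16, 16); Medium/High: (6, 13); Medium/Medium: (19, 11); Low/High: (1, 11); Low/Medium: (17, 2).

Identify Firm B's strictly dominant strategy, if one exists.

None

Check whether one of Firm B's strategies beats all alternatives regardless of what the opponent does.
High is not dominant: against High, Medium gives 16 > 1.
Medium is not dominant: against Medium, High gives 13 > 11.
No single strategy is best against every opponent action.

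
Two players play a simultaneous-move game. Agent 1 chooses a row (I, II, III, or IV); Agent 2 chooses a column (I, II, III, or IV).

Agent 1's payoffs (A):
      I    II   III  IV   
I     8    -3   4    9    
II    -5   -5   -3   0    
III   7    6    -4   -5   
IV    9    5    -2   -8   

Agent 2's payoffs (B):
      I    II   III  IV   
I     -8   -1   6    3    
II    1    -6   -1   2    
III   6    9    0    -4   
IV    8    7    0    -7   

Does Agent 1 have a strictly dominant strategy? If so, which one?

No strictly dominant strategy

A strategy is strictly dominant if it gives Agent 1 a strictly higher payoff than every other strategy, against every choice by the opponent.
I is not dominant: against I, IV gives 9 > 8.
II is not dominant: against I, I gives 8 > -5.
III is not dominant: against I, I gives 8 > 7.
IV is not dominant: against II, III gives 6 > 5.
No single strategy is best against every opponent action.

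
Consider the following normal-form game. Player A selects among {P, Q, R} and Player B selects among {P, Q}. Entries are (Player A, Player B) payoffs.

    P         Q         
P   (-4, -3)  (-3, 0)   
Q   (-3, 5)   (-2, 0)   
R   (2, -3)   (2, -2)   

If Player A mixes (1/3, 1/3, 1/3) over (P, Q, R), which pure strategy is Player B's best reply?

P

Compute Player B's expected payoff from each pure strategy against the given mix.
P: (1/3)·(-3) + (1/3)·5 + (1/3)·(-3) = -1/3
Q: (1/3)·0 + (1/3)·0 + (1/3)·(-2) = -2/3
Highest expected payoff is -1/3, from P.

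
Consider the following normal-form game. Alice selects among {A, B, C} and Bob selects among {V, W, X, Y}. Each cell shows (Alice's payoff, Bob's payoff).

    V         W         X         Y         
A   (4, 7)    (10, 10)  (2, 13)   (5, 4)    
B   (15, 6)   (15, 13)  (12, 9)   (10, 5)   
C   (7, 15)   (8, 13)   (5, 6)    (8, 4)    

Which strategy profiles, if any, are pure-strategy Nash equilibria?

Check mutual best responses: a cell is a NE iff neither player can gain by unilaterally deviating.
Alice's best responses — vs V: B (payoff 15); vs W: B (payoff 15); vs X: B (payoff 12); vs Y: B (payoff 10).
Bob's best responses — vs A: X (payoff 13); vs B: W (payoff 13); vs C: V (payoff 15).
The only mutual best response is (B, W); neither player gains by switching there.

(B, W)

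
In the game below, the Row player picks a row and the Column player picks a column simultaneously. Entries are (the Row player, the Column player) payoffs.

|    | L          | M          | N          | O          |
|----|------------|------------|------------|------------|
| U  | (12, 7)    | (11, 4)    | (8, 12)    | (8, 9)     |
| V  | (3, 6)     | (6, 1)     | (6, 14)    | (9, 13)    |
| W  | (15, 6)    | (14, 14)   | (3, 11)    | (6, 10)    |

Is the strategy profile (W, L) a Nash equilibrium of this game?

No

Holding the Column player at L: the Row player gets 15 from W, versus 12 from U, 3 from V. No profitable deviation for the Row player.
Holding the Row player at W: the Column player gets 6 from L but could get 14 by switching to M. The Column player has a profitable deviation.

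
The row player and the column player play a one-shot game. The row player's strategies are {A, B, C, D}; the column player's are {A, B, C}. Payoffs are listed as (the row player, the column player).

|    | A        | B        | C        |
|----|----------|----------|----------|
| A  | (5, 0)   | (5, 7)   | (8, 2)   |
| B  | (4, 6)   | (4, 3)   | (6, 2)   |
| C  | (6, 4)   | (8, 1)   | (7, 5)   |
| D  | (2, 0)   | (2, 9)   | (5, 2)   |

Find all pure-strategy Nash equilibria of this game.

Check mutual best responses: a cell is a NE iff neither player can gain by unilaterally deviating.
The row player's best responses — vs A: C (payoff 6); vs B: C (payoff 8); vs C: A (payoff 8).
The column player's best responses — vs A: B (payoff 7); vs B: A (payoff 6); vs C: C (payoff 5); vs D: B (payoff 9).
No cell has both players best-responding. For instance, the row player's best reply to C is A, but against A the column player prefers B over C.

None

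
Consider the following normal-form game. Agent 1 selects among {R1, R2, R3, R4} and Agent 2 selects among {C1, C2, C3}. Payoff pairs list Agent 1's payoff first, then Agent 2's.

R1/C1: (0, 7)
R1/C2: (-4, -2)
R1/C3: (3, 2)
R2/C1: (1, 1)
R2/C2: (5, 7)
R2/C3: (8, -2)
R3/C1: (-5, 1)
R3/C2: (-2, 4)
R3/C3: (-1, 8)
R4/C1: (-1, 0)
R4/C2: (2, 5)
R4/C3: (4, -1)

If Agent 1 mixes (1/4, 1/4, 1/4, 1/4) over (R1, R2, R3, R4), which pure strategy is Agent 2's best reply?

C2

Compute Agent 2's expected payoff from each pure strategy against the given mix.
C1: (1/4)·7 + (1/4)·1 + (1/4)·1 + (1/4)·0 = 9/4
C2: (1/4)·(-2) + (1/4)·7 + (1/4)·4 + (1/4)·5 = 7/2
C3: (1/4)·2 + (1/4)·(-2) + (1/4)·8 + (1/4)·(-1) = 7/4
Highest expected payoff is 7/2, from C2.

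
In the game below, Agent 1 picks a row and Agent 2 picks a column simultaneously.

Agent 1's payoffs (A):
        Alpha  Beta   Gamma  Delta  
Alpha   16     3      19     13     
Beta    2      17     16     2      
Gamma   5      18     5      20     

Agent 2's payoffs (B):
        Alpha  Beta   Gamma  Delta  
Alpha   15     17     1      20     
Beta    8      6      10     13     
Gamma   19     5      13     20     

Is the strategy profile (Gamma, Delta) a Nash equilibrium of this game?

Holding Agent 2 at Delta: Agent 1 gets 20 from Gamma, versus 13 from Alpha, 2 from Beta. No profitable deviation for Agent 1.
Holding Agent 1 at Gamma: Agent 2 gets 20 from Delta, versus 19 from Alpha, 5 from Beta, 13 from Gamma. No profitable deviation for Agent 2 either.

Yes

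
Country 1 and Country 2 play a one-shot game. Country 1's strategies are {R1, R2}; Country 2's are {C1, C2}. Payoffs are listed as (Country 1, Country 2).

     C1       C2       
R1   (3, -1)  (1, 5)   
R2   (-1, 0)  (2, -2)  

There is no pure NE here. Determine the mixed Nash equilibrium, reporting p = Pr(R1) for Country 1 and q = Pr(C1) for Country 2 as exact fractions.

p = 1/4, q = 1/5

In a mixed NE each player is indifferent between their pure strategies, so the opponent's mix sets the indifference.
Country 2 indifferent between C1 and C2: p·(-1) + (1−p)·0 = p·5 + (1−p)·(-2) ⟹ 0 + (-1)p = (-2) + 7p ⟹ p = 1/4.
Country 1 indifferent between R1 and R2: q·3 + (1−q)·1 = q·(-1) + (1−q)·2 ⟹ 1 + 2q = 2 + (-3)q ⟹ q = 1/5.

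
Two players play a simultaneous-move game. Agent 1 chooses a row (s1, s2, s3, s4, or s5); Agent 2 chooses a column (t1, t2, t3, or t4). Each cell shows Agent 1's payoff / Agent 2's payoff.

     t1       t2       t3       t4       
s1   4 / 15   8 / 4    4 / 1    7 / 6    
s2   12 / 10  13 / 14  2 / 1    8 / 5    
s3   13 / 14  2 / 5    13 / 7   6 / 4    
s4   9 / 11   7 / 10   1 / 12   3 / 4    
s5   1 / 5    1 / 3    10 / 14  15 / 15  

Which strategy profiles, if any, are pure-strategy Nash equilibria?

Find each player's best response to every opponent strategy; NE are the intersections.
Agent 1's best responses — vs t1: s3 (payoff 13); vs t2: s2 (payoff 13); vs t3: s3 (payoff 13); vs t4: s5 (payoff 15).
Agent 2's best responses — vs s1: t1 (payoff 15); vs s2: t2 (payoff 14); vs s3: t1 (payoff 14); vs s4: t3 (payoff 12); vs s5: t4 (payoff 15).
Mutual best responses occur at (s2, t2), (s3, t1), and (s5, t4); at each, neither player gains by switching.

(s2, t2), (s3, t1), and (s5, t4)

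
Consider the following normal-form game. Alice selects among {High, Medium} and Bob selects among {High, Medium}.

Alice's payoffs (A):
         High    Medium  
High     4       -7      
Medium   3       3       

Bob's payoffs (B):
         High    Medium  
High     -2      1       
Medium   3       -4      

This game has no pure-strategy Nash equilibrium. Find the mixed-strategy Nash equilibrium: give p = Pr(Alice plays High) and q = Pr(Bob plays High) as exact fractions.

p = 7/10, q = 10/11

Each player's mixing probability is pinned down by making the *other* player indifferent.
Bob indifferent between High and Medium: p·(-2) + (1−p)·3 = p·1 + (1−p)·(-4) ⟹ 3 + (-5)p = (-4) + 5p ⟹ p = 7/10.
Alice indifferent between High and Medium: q·4 + (1−q)·(-7) = q·3 + (1−q)·3 ⟹ (-7) + 11q = 3 + 0q ⟹ q = 10/11.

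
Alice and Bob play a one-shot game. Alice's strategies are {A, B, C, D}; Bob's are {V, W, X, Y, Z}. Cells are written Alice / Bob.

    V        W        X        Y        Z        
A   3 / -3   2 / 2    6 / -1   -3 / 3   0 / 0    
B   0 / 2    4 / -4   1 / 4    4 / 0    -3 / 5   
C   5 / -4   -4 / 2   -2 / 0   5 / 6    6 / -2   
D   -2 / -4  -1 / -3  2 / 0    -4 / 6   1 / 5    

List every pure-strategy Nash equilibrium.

Check mutual best responses: a cell is a NE iff neither player can gain by unilaterally deviating.
Alice's best responses — vs V: C (payoff 5); vs W: B (payoff 4); vs X: A (payoff 6); vs Y: C (payoff 5); vs Z: C (payoff 6).
Bob's best responses — vs A: Y (payoff 3); vs B: Z (payoff 5); vs C: Y (payoff 6); vs D: Y (payoff 6).
The only mutual best response is (C, Y); neither player gains by switching there.

(C, Y)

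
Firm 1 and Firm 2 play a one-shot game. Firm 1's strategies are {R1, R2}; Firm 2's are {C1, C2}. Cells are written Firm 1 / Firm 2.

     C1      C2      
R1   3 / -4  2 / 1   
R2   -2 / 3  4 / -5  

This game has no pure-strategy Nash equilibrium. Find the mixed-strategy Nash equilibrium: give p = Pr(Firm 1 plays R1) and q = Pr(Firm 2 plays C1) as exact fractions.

In a mixed NE each player is indifferent between their pure strategies, so the opponent's mix sets the indifference.
Firm 2 indifferent between C1 and C2: p·(-4) + (1−p)·3 = p·1 + (1−p)·(-5) ⟹ 3 + (-7)p = (-5) + 6p ⟹ p = 8/13.
Firm 1 indifferent between R1 and R2: q·3 + (1−q)·2 = q·(-2) + (1−q)·4 ⟹ 2 + 1q = 4 + (-6)q ⟹ q = 2/7.

p = 8/13, q = 2/7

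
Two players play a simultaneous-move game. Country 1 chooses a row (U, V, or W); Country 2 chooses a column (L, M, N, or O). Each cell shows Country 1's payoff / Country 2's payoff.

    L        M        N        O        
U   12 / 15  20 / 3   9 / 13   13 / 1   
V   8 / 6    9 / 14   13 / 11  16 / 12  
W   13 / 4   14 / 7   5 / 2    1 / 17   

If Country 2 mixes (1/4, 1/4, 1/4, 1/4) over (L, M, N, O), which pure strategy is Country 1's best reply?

U

Country 1's best reply maximizes expected payoff against the mix.
U: (1/4)·12 + (1/4)·20 + (1/4)·9 + (1/4)·13 = 27/2
V: (1/4)·8 + (1/4)·9 + (1/4)·13 + (1/4)·16 = 23/2
W: (1/4)·13 + (1/4)·14 + (1/4)·5 + (1/4)·1 = 33/4
Highest expected payoff is 27/2, from U.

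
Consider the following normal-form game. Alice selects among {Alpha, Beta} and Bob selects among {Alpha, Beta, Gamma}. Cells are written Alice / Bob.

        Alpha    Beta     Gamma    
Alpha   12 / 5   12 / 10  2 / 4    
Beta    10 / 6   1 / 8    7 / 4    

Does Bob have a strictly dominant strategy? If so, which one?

Beta

Check whether one of Bob's strategies beats all alternatives regardless of what the opponent does.
Beta strictly dominates: vs Alpha: 10 > each of {5, 4}; vs Beta: 8 > each of {6, 4}.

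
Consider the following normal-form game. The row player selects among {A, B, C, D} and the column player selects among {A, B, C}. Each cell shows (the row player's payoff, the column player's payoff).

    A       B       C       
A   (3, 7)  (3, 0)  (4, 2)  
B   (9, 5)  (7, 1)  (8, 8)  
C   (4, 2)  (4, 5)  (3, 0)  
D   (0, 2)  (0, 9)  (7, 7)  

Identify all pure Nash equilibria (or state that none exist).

(B, C)

Find each player's best response to every opponent strategy; NE are the intersections.
The row player's best responses — vs A: B (payoff 9); vs B: B (payoff 7); vs C: B (payoff 8).
The column player's best responses — vs A: A (payoff 7); vs B: C (payoff 8); vs C: B (payoff 5); vs D: B (payoff 9).
The only mutual best response is (B, C); neither player gains by switching there.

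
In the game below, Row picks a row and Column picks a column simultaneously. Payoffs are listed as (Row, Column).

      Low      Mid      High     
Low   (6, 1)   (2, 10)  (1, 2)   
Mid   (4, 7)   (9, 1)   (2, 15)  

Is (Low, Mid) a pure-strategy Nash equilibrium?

Holding Column at Mid: Row gets 2 from Low but could get 9 by switching to Mid. Row has a profitable deviation.

No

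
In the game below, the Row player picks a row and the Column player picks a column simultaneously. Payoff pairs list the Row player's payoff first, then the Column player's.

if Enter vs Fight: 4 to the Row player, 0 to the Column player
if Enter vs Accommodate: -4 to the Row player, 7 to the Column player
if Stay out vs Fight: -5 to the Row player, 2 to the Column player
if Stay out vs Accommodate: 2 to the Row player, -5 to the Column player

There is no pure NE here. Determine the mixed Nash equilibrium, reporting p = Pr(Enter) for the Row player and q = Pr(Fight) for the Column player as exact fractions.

In a mixed NE each player is indifferent between their pure strategies, so the opponent's mix sets the indifference.
The Column player indifferent between Fight and Accommodate: p·0 + (1−p)·2 = p·7 + (1−p)·(-5) ⟹ 2 + (-2)p = (-5) + 12p ⟹ p = 1/2.
The Row player indifferent between Enter and Stay out: q·4 + (1−q)·(-4) = q·(-5) + (1−q)·2 ⟹ (-4) + 8q = 2 + (-7)q ⟹ q = 2/5.

p = 1/2, q = 2/5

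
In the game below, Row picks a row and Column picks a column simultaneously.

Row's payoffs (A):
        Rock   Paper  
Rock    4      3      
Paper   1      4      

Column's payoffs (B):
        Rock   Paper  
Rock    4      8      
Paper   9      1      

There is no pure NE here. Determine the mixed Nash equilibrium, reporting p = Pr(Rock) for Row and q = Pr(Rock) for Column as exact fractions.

p = 2/3, q = 1/4

Each player's mixing probability is pinned down by making the *other* player indifferent.
Column indifferent between Rock and Paper: p·4 + (1−p)·9 = p·8 + (1−p)·1 ⟹ 9 + (-5)p = 1 + 7p ⟹ p = 2/3.
Row indifferent between Rock and Paper: q·4 + (1−q)·3 = q·1 + (1−q)·4 ⟹ 3 + 1q = 4 + (-3)q ⟹ q = 1/4.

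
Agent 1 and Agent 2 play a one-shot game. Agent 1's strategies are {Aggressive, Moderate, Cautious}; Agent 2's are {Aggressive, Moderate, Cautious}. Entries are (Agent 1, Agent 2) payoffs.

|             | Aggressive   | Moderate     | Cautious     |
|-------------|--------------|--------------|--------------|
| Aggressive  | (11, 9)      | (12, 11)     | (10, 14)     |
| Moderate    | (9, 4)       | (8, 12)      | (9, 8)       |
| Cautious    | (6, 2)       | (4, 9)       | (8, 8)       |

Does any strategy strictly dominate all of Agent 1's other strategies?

Check whether one of Agent 1's strategies beats all alternatives regardless of what the opponent does.
Aggressive strictly dominates: vs Aggressive: 11 > each of {9, 6}; vs Moderate: 12 > each of {8, 4}; vs Cautious: 10 > each of {9, 8}.

Aggressive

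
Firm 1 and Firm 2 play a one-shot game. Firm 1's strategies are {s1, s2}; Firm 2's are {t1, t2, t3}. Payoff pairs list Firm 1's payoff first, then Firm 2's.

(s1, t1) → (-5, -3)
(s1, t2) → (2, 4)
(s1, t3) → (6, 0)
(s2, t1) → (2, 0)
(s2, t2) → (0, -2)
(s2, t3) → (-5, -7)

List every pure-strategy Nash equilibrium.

(s1, t2) and (s2, t1)

A profile is a Nash equilibrium when each player is best-responding to the other.
Firm 1's best responses — vs t1: s2 (payoff 2); vs t2: s1 (payoff 2); vs t3: s1 (payoff 6).
Firm 2's best responses — vs s1: t2 (payoff 4); vs s2: t1 (payoff 0).
Mutual best responses occur at (s1, t2) and (s2, t1); at each, neither player gains by switching.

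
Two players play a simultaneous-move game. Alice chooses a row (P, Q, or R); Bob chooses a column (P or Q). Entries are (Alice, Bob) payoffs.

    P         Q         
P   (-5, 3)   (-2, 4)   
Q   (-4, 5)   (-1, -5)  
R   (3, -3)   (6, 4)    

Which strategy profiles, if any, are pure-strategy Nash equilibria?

(R, Q)

A profile is a Nash equilibrium when each player is best-responding to the other.
Alice's best responses — vs P: R (payoff 3); vs Q: R (payoff 6).
Bob's best responses — vs P: Q (payoff 4); vs Q: P (payoff 5); vs R: Q (payoff 4).
The only mutual best response is (R, Q); neither player gains by switching there.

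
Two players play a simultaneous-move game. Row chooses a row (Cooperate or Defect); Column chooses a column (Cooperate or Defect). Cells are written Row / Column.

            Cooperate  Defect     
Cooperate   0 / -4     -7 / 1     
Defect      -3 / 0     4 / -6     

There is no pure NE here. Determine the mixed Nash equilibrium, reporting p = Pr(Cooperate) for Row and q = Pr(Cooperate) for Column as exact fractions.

Each player's mixing probability is pinned down by making the *other* player indifferent.
Column indifferent between Cooperate and Defect: p·(-4) + (1−p)·0 = p·1 + (1−p)·(-6) ⟹ 0 + (-4)p = (-6) + 7p ⟹ p = 6/11.
Row indifferent between Cooperate and Defect: q·0 + (1−q)·(-7) = q·(-3) + (1−q)·4 ⟹ (-7) + 7q = 4 + (-7)q ⟹ q = 11/14.

p = 6/11, q = 11/14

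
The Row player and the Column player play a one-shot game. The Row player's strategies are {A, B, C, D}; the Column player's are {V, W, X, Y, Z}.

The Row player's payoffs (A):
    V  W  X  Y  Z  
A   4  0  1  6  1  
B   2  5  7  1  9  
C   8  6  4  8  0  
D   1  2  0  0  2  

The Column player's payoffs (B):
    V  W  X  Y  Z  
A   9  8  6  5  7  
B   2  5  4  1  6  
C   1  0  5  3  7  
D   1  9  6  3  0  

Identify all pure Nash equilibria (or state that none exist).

(B, Z)

Find each player's best response to every opponent strategy; NE are the intersections.
The Row player's best responses — vs V: C (payoff 8); vs W: C (payoff 6); vs X: B (payoff 7); vs Y: C (payoff 8); vs Z: B (payoff 9).
The Column player's best responses — vs A: V (payoff 9); vs B: Z (payoff 6); vs C: Z (payoff 7); vs D: W (payoff 9).
The only mutual best response is (B, Z); neither player gains by switching there.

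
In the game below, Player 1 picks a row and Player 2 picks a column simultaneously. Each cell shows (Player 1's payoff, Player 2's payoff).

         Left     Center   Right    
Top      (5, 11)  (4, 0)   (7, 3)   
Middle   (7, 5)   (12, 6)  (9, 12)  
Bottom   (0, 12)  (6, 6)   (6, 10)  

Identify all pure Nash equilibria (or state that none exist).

(Middle, Right)

Check mutual best responses: a cell is a NE iff neither player can gain by unilaterally deviating.
Player 1's best responses — vs Left: Middle (payoff 7); vs Center: Middle (payoff 12); vs Right: Middle (payoff 9).
Player 2's best responses — vs Top: Left (payoff 11); vs Middle: Right (payoff 12); vs Bottom: Left (payoff 12).
The only mutual best response is (Middle, Right); neither player gains by switching there.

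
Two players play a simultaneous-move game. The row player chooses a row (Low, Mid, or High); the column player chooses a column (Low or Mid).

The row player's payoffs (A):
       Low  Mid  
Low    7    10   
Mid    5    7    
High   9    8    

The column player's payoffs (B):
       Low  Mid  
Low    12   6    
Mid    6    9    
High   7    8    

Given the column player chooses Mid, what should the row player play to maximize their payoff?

Low

With the column player fixed at Mid, the row player's payoffs are: Low → 10, Mid → 7, High → 8.
The maximum is 10, achieved by Low.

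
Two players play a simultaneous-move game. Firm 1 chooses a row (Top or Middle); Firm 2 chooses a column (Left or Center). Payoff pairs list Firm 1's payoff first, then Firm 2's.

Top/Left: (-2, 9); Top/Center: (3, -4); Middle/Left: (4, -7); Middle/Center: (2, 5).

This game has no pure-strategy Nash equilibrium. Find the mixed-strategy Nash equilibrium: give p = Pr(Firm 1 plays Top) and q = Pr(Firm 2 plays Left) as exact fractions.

Each player's mixing probability is pinned down by making the *other* player indifferent.
Firm 2 indifferent between Left and Center: p·9 + (1−p)·(-7) = p·(-4) + (1−p)·5 ⟹ (-7) + 16p = 5 + (-9)p ⟹ p = 12/25.
Firm 1 indifferent between Top and Middle: q·(-2) + (1−q)·3 = q·4 + (1−q)·2 ⟹ 3 + (-5)q = 2 + 2q ⟹ q = 1/7.

p = 12/25, q = 1/7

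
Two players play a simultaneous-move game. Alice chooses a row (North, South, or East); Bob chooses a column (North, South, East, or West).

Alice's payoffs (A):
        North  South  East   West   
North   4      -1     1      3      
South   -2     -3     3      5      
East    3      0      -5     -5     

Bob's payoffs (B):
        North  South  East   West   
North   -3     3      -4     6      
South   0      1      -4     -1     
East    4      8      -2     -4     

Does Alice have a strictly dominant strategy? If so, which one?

None

A strategy is strictly dominant if it gives Alice a strictly higher payoff than every other strategy, against every choice by the opponent.
North is not dominant: against South, East gives 0 > -1.
South is not dominant: against North, North gives 4 > -2.
East is not dominant: against North, North gives 4 > 3.
No single strategy is best against every opponent action.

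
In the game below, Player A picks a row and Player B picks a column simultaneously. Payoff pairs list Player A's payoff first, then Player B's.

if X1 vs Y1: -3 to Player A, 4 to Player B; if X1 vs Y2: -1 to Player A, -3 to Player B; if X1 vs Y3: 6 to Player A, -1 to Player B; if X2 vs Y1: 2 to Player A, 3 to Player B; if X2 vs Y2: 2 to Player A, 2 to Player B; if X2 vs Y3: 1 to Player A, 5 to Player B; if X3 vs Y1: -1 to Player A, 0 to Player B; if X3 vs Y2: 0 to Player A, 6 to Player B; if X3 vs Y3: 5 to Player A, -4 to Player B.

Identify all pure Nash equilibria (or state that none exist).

Check mutual best responses: a cell is a NE iff neither player can gain by unilaterally deviating.
Player A's best responses — vs Y1: X2 (payoff 2); vs Y2: X2 (payoff 2); vs Y3: X1 (payoff 6).
Player B's best responses — vs X1: Y1 (payoff 4); vs X2: Y3 (payoff 5); vs X3: Y2 (payoff 6).
No cell has both players best-responding. For instance, Player A's best reply to Y2 is X2, but against X2 Player B prefers Y3 over Y2.

There is no pure-strategy Nash equilibrium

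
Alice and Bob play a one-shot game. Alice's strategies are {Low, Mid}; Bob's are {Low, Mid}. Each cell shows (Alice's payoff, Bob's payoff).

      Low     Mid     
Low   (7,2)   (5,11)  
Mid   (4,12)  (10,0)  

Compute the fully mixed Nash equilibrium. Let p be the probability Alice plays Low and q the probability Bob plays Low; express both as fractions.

p = 4/7, q = 5/8

Each player's mixing probability is pinned down by making the *other* player indifferent.
Bob indifferent between Low and Mid: p·2 + (1−p)·12 = p·11 + (1−p)·0 ⟹ 12 + (-10)p = 0 + 11p ⟹ p = 4/7.
Alice indifferent between Low and Mid: q·7 + (1−q)·5 = q·4 + (1−q)·10 ⟹ 5 + 2q = 10 + (-6)q ⟹ q = 5/8.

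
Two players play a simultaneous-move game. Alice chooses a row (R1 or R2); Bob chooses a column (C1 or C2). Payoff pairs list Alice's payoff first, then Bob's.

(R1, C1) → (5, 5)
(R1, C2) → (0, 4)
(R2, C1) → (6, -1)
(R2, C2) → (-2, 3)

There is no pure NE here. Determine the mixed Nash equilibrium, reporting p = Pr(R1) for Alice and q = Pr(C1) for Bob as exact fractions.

p = 4/5, q = 2/3

In a mixed NE each player is indifferent between their pure strategies, so the opponent's mix sets the indifference.
Bob indifferent between C1 and C2: p·5 + (1−p)·(-1) = p·4 + (1−p)·3 ⟹ (-1) + 6p = 3 + 1p ⟹ p = 4/5.
Alice indifferent between R1 and R2: q·5 + (1−q)·0 = q·6 + (1−q)·(-2) ⟹ 0 + 5q = (-2) + 8q ⟹ q = 2/3.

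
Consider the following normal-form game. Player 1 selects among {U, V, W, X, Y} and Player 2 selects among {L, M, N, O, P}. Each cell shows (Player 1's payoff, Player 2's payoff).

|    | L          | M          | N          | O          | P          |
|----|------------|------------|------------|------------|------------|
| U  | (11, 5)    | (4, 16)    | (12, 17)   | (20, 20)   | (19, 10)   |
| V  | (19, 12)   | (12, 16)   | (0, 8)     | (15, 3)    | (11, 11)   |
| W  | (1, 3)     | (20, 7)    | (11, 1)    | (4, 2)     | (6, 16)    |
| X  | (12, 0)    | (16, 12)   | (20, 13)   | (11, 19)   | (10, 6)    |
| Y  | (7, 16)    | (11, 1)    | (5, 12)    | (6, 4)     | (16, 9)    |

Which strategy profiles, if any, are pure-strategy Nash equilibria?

Find each player's best response to every opponent strategy; NE are the intersections.
Player 1's best responses — vs L: V (payoff 19); vs M: W (payoff 20); vs N: X (payoff 20); vs O: U (payoff 20); vs P: U (payoff 19).
Player 2's best responses — vs U: O (payoff 20); vs V: M (payoff 16); vs W: P (payoff 16); vs X: O (payoff 19); vs Y: L (payoff 16).
The only mutual best response is (U, O); neither player gains by switching there.

(U, O)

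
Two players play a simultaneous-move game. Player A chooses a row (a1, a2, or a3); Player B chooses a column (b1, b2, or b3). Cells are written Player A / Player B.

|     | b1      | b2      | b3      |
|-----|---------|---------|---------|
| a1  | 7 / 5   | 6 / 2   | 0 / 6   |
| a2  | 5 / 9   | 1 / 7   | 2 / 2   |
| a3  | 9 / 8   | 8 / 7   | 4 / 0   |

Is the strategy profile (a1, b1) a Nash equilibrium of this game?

No

Holding Player B at b1: Player A gets 7 from a1 but could get 9 by switching to a3. Player A has a profitable deviation.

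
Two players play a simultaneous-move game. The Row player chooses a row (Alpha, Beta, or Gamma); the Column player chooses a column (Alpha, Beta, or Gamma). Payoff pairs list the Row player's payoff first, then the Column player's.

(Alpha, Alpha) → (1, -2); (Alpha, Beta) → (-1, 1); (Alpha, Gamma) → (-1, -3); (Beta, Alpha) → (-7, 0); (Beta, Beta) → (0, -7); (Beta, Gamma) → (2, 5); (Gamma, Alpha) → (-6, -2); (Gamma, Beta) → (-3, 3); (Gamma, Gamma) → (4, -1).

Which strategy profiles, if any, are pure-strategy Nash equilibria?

There is no pure-strategy Nash equilibrium

Check mutual best responses: a cell is a NE iff neither player can gain by unilaterally deviating.
The Row player's best responses — vs Alpha: Alpha (payoff 1); vs Beta: Beta (payoff 0); vs Gamma: Gamma (payoff 4).
The Column player's best responses — vs Alpha: Beta (payoff 1); vs Beta: Gamma (payoff 5); vs Gamma: Beta (payoff 3).
No cell has both players best-responding. For instance, the Row player's best reply to Gamma is Gamma, but against Gamma the Column player prefers Beta over Gamma.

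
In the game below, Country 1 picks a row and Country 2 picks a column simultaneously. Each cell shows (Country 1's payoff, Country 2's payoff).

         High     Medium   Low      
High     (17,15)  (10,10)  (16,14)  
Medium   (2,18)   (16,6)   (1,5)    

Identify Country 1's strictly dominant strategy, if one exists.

No strictly dominant strategy

Check whether one of Country 1's strategies beats all alternatives regardless of what the opponent does.
High is not dominant: against Medium, Medium gives 16 > 10.
Medium is not dominant: against High, High gives 17 > 2.
No single strategy is best against every opponent action.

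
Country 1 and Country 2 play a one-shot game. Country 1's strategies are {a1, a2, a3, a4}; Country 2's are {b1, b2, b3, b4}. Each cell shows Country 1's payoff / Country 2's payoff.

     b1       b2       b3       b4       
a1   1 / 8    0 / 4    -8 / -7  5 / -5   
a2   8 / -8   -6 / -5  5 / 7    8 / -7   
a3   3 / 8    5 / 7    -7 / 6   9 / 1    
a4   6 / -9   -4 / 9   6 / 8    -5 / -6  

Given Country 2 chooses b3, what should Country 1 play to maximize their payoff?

With Country 2 fixed at b3, Country 1's payoffs are: a1 → -8, a2 → 5, a3 → -7, a4 → 6.
The maximum is 6, achieved by a4.

a4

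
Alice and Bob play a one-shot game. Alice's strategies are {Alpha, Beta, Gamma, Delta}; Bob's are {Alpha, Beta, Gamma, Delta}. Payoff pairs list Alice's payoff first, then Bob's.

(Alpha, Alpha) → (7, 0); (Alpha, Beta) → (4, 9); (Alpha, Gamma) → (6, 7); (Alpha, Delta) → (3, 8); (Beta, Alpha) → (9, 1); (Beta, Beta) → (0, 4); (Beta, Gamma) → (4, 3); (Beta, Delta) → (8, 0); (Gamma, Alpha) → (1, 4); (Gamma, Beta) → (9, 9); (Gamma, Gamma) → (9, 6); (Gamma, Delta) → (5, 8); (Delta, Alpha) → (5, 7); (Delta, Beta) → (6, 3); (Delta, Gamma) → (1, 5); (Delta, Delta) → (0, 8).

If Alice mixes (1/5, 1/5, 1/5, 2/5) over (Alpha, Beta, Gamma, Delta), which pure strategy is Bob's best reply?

Delta

Compute Bob's expected payoff from each pure strategy against the given mix.
Alpha: (1/5)·0 + (1/5)·1 + (1/5)·4 + (2/5)·7 = 19/5
Beta: (1/5)·9 + (1/5)·4 + (1/5)·9 + (2/5)·3 = 28/5
Gamma: (1/5)·7 + (1/5)·3 + (1/5)·6 + (2/5)·5 = 26/5
Delta: (1/5)·8 + (1/5)·0 + (1/5)·8 + (2/5)·8 = 32/5
Highest expected payoff is 32/5, from Delta.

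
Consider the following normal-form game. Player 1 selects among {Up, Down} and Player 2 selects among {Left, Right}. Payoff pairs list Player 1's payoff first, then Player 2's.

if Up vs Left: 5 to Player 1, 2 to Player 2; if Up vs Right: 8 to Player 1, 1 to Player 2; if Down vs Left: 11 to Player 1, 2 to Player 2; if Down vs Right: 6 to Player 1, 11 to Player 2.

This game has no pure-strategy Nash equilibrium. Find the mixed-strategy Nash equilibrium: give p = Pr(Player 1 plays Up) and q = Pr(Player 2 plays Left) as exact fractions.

p = 9/10, q = 1/4

Each player's mixing probability is pinned down by making the *other* player indifferent.
Player 2 indifferent between Left and Right: p·2 + (1−p)·2 = p·1 + (1−p)·11 ⟹ 2 + 0p = 11 + (-10)p ⟹ p = 9/10.
Player 1 indifferent between Up and Down: q·5 + (1−q)·8 = q·11 + (1−q)·6 ⟹ 8 + (-3)q = 6 + 5q ⟹ q = 1/4.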